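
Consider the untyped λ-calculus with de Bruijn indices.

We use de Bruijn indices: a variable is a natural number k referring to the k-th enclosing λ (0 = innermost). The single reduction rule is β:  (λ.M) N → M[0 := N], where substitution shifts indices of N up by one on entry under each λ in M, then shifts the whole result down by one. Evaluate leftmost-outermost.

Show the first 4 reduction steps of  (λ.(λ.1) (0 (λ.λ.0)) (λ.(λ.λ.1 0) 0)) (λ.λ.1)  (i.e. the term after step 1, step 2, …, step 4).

Answer: after 4 steps: λ.λ.λ.1 0

Working:
  start: (λ.(λ.1) (0 (λ.λ.0)) (λ.(λ.λ.1 0) 0)) (λ.λ.1)
  step 1: (λ.λ.λ.1) ((λ.λ.1) (λ.λ.0)) (λ.(λ.λ.1 0) 0)
  step 2: (λ.λ.1) (λ.(λ.λ.1 0) 0)
  step 3: λ.λ.(λ.λ.1 0) 0
  step 4: λ.λ.λ.1 0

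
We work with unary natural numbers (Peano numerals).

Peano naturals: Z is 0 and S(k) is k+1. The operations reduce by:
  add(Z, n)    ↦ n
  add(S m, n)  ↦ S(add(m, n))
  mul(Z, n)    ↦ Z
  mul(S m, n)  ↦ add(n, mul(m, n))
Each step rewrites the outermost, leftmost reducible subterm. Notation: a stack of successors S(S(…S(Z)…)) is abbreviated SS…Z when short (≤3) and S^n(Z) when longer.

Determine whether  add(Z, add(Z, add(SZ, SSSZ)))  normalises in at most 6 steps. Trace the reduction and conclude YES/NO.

Answer: YES — reaches normal form S^4(Z) in 4 ≤ 6 steps

Derivation:
  start: add(Z, add(Z, add(SZ, SSSZ)))
  [1] add(Z, add(SZ, SSSZ))
  [2] add(SZ, SSSZ)
  [3] S(add(Z, SSSZ))
  [4] S^4(Z)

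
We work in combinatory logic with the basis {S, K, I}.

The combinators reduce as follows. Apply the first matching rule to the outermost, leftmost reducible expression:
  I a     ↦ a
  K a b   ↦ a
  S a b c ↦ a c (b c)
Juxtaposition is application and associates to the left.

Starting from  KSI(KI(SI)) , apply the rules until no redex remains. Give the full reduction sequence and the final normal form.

  start: KSI(KI(SI))
  step 1: S(KI(SI))
  step 2: SI

Answer: normal form = SI  (in 2 steps)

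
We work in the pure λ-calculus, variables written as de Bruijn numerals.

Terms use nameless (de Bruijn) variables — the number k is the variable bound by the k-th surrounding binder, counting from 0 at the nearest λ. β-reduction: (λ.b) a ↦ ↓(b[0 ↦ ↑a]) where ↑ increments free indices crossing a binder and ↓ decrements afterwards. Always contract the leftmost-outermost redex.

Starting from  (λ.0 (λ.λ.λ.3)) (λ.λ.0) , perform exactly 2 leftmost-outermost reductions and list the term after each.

Answer: after 2 steps: λ.0

Reduction:
  start: (λ.0 (λ.λ.λ.3)) (λ.λ.0)
  [1] (λ.λ.0) (λ.λ.λ.λ.λ.0)
  [2] λ.0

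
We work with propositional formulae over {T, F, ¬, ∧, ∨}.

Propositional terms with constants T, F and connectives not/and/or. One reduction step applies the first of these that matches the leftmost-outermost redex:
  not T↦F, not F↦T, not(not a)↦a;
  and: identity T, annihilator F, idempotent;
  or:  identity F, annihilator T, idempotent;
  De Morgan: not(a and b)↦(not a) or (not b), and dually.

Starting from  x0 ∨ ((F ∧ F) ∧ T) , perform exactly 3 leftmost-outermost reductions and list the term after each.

Answer: after 3 steps: x0

Derivation:
  start: x0 ∨ ((F ∧ F) ∧ T)
  step 1: x0 ∨ (F ∧ F)
  step 2: x0 ∨ F
  step 3: x0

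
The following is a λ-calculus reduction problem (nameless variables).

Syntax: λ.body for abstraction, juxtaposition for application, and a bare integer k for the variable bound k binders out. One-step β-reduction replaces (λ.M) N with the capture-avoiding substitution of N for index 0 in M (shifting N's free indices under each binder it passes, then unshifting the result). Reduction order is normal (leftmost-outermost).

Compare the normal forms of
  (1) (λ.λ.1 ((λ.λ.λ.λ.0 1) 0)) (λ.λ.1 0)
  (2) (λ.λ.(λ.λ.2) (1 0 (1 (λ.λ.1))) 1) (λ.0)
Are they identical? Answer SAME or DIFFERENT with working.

Answer: DIFFERENT — A ⇓ λ.λ.λ.λ.0 1, B ⇓ λ.0

Reduction:
Term A:
  start: (λ.λ.1 ((λ.λ.λ.λ.0 1) 0)) (λ.λ.1 0)
  →1  λ.(λ.λ.1 0) ((λ.λ.λ.λ.0 1) 0)
  →2  λ.λ.(λ.λ.λ.λ.0 1) 1 0
  →3  λ.λ.(λ.λ.λ.0 1) 0
  →4  λ.λ.λ.λ.0 1

Term B:
  start: (λ.λ.(λ.λ.2) (1 0 (1 (λ.λ.1))) 1) (λ.0)
  →1  λ.(λ.λ.2) ((λ.0) 0 ((λ.0) (λ.λ.1))) (λ.0)
  →2  λ.(λ.1) (λ.0)
  →3  λ.0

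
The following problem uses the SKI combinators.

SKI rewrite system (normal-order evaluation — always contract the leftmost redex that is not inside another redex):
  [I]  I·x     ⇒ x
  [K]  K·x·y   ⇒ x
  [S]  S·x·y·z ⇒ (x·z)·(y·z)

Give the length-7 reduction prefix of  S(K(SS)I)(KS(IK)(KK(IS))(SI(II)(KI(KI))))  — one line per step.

Answer: after 7 steps: S(SS)(SK(II(KI(KI))))

Working:
  start: S(K(SS)I)(KS(IK)(KK(IS))(SI(II)(KI(KI))))
  [1] S(SS)(KS(IK)(KK(IS))(SI(II)(KI(KI))))
  [2] S(SS)(S(KK(IS))(SI(II)(KI(KI))))
  [3] S(SS)(SK(SI(II)(KI(KI))))
  [4] S(SS)(SK(I(KI(KI))(II(KI(KI)))))
  [5] S(SS)(SK(KI(KI)(II(KI(KI)))))
  [6] S(SS)(SK(I(II(KI(KI)))))
  [7] S(SS)(SK(II(KI(KI))))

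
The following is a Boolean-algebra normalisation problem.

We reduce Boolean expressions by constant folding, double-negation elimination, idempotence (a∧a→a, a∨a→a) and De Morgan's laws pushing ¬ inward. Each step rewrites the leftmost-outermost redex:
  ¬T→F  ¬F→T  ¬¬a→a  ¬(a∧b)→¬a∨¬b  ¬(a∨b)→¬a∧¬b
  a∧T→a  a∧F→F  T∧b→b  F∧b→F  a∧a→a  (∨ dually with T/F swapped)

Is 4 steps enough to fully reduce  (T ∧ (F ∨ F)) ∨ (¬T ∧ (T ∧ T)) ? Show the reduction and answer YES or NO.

Answer: NO — after 4 steps the term is F ∧ (T ∧ T), not yet normal

Reduction:
  start: (T ∧ (F ∨ F)) ∨ (¬T ∧ (T ∧ T))
  [1] (F ∨ F) ∨ (¬T ∧ (T ∧ T))
  [2] F ∨ (¬T ∧ (T ∧ T))
  [3] ¬T ∧ (T ∧ T)
  [4] F ∧ (T ∧ T)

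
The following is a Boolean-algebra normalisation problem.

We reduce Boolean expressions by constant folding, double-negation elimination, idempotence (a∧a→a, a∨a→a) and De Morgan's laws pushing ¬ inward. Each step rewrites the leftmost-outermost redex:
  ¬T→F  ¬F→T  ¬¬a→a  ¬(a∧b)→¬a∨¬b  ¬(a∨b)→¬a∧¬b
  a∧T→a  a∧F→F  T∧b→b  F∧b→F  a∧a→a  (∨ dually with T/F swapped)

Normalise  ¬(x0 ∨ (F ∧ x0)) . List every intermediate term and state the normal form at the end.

Answer: normal form = ¬x0  (in 5 steps)

Derivation:
  start: ¬(x0 ∨ (F ∧ x0))
  →1  ¬x0 ∧ ¬(F ∧ x0)
  →2  ¬x0 ∧ (¬F ∨ ¬x0)
  →3  ¬x0 ∧ (T ∨ ¬x0)
  →4  ¬x0 ∧ T
  →5  ¬x0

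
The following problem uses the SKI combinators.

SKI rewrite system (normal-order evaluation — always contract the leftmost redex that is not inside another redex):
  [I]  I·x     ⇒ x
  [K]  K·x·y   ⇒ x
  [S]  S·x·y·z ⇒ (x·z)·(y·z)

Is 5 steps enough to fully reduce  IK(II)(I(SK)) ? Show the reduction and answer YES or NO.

Answer: YES — reaches normal form I in 3 ≤ 5 steps

Working:
  start: IK(II)(I(SK))
  [1] K(II)(I(SK))
  [2] II
  [3] I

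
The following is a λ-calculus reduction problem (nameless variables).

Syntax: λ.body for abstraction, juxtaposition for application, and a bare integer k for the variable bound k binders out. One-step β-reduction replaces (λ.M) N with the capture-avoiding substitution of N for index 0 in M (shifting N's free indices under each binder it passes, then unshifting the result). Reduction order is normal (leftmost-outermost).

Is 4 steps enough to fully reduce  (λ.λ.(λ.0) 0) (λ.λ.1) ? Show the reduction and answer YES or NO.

Answer: YES — reaches normal form λ.0 in 2 ≤ 4 steps

Working:
  start: (λ.λ.(λ.0) 0) (λ.λ.1)
  [1] λ.(λ.0) 0
  [2] λ.0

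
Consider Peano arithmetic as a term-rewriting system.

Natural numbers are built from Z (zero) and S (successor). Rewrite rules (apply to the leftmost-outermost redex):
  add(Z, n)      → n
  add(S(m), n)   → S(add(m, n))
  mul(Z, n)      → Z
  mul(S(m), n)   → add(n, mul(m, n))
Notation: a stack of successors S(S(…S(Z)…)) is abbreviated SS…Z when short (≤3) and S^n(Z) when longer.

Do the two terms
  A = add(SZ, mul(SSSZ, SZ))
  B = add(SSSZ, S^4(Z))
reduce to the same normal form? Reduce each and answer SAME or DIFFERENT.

Term A:
  start: add(SZ, mul(SSSZ, SZ))
  →1  S(add(Z, mul(SSSZ, SZ)))
  →2  S(mul(SSSZ, SZ))
  →3  S(add(SZ, mul(SSZ, SZ)))
  →4  S(S(add(Z, mul(SSZ, SZ))))
  →5  S(S(mul(SSZ, SZ)))
  →6  S(S(add(SZ, mul(SZ, SZ))))
  →7  S(S(S(add(Z, mul(SZ, SZ)))))
  →8  S(S(S(mul(SZ, SZ))))
  →9  S(S(S(add(SZ, mul(Z, SZ)))))
  →10  S(S(S(S(add(Z, mul(Z, SZ))))))
  →11  S(S(S(S(mul(Z, SZ)))))
  →12  S^4(Z)

Term B:
  start: add(SSSZ, S^4(Z))
  →1  S(add(SSZ, S^4(Z)))
  →2  S(S(add(SZ, S^4(Z))))
  →3  S(S(S(add(Z, S^4(Z)))))
  →4  S^7(Z)

Answer: DIFFERENT — A ⇓ S^4(Z), B ⇓ S^7(Z)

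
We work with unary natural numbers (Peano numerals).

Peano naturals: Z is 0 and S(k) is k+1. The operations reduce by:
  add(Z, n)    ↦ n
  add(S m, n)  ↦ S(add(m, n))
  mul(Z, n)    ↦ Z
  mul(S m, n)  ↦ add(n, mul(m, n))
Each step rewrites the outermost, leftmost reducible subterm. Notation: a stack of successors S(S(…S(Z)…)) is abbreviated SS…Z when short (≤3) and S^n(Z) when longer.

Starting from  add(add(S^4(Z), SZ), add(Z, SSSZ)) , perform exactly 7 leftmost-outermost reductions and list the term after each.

  start: add(add(S^4(Z), SZ), add(Z, SSSZ))
  [1] add(S(add(SSSZ, SZ)), add(Z, SSSZ))
  [2] S(add(add(SSSZ, SZ), add(Z, SSSZ)))
  [3] S(add(S(add(SSZ, SZ)), add(Z, SSSZ)))
  [4] S(S(add(add(SSZ, SZ), add(Z, SSSZ))))
  [5] S(S(add(S(add(SZ, SZ)), add(Z, SSSZ))))
  [6] S(S(S(add(add(SZ, SZ), add(Z, SSSZ)))))
  [7] S(S(S(add(S(add(Z, SZ)), add(Z, SSSZ)))))

Answer: after 7 steps: S(S(S(add(S(add(Z, SZ)), add(Z, SSSZ)))))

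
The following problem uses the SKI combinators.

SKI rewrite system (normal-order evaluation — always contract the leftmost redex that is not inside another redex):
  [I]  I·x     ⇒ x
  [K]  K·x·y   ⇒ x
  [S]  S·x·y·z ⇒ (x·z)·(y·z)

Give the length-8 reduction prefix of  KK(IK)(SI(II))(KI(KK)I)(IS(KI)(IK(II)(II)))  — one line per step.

Answer: after 8 steps: IK(II)(II)(II(IS(KI)(IK(II)(II))))

Reduction:
  start: KK(IK)(SI(II))(KI(KK)I)(IS(KI)(IK(II)(II)))
  [1] K(SI(II))(KI(KK)I)(IS(KI)(IK(II)(II)))
  [2] SI(II)(IS(KI)(IK(II)(II)))
  [3] I(IS(KI)(IK(II)(II)))(II(IS(KI)(IK(II)(II))))
  [4] IS(KI)(IK(II)(II))(II(IS(KI)(IK(II)(II))))
  [5] S(KI)(IK(II)(II))(II(IS(KI)(IK(II)(II))))
  [6] KI(II(IS(KI)(IK(II)(II))))(IK(II)(II)(II(IS(KI)(IK(II)(II)))))
  [7] I(IK(II)(II)(II(IS(KI)(IK(II)(II)))))
  [8] IK(II)(II)(II(IS(KI)(IK(II)(II))))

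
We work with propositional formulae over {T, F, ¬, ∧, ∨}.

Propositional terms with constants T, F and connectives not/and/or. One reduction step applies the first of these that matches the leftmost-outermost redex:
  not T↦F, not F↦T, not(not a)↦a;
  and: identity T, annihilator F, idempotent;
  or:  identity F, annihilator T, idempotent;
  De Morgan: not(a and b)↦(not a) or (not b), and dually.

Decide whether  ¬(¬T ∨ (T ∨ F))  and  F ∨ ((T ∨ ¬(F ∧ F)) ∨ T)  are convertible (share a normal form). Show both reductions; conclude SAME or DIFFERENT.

Answer: DIFFERENT — A ⇓ F, B ⇓ T

Reduction:
Term A:
  start: ¬(¬T ∨ (T ∨ F))
  [1] ¬¬T ∧ ¬(T ∨ F)
  [2] T ∧ ¬(T ∨ F)
  [3] ¬(T ∨ F)
  [4] ¬T ∧ ¬F
  [5] F ∧ ¬F
  [6] F

Term B:
  start: F ∨ ((T ∨ ¬(F ∧ F)) ∨ T)
  [1] (T ∨ ¬(F ∧ F)) ∨ T
  [2] T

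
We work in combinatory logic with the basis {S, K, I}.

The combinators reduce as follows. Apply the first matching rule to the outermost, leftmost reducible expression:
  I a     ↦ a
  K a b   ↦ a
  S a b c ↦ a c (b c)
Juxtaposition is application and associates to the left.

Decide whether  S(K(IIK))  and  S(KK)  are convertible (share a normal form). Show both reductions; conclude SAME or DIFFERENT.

Answer: SAME — A ⇓ S(KK), B ⇓ S(KK)

Derivation:
Term A:
  start: S(K(IIK))
  step 1: S(K(IK))
  step 2: S(KK)

Term B:
  start: S(KK)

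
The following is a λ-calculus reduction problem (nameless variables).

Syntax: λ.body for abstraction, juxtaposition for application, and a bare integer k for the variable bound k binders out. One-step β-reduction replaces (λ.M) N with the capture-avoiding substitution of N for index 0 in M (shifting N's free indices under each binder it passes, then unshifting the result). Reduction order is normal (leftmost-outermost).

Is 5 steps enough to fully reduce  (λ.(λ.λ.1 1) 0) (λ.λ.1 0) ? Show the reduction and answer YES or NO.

Answer: YES — reaches normal form λ.λ.λ.1 0 in 4 ≤ 5 steps

Derivation:
  start: (λ.(λ.λ.1 1) 0) (λ.λ.1 0)
  →1  (λ.λ.1 1) (λ.λ.1 0)
  →2  λ.(λ.λ.1 0) (λ.λ.1 0)
  →3  λ.λ.(λ.λ.1 0) 0
  →4  λ.λ.λ.1 0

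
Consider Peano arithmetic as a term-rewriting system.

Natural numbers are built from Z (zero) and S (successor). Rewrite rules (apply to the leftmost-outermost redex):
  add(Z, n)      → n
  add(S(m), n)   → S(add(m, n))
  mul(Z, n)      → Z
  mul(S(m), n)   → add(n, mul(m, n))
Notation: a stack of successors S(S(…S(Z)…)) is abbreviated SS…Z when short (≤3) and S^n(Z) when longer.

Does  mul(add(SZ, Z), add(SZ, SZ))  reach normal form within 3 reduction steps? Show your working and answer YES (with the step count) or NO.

  start: mul(add(SZ, Z), add(SZ, SZ))
  →1  mul(S(add(Z, Z)), add(SZ, SZ))
  →2  add(add(SZ, SZ), mul(add(Z, Z), add(SZ, SZ)))
  →3  add(S(add(Z, SZ)), mul(add(Z, Z), add(SZ, SZ)))

Answer: NO — after 3 steps the term is add(S(add(Z, SZ)), mul(add(Z, Z), add(SZ, SZ))), not yet normal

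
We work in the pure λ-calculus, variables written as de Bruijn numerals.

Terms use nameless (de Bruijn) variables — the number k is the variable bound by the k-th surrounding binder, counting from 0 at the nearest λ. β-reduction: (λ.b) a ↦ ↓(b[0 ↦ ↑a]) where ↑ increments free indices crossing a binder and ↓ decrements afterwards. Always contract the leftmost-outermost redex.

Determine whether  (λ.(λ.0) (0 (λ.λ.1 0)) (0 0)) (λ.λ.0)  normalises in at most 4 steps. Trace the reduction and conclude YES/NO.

Answer: NO — after 4 steps the term is (λ.λ.0) (λ.λ.0), not yet normal

Working:
  start: (λ.(λ.0) (0 (λ.λ.1 0)) (0 0)) (λ.λ.0)
  step 1: (λ.0) ((λ.λ.0) (λ.λ.1 0)) ((λ.λ.0) (λ.λ.0))
  step 2: (λ.λ.0) (λ.λ.1 0) ((λ.λ.0) (λ.λ.0))
  step 3: (λ.0) ((λ.λ.0) (λ.λ.0))
  step 4: (λ.λ.0) (λ.λ.0)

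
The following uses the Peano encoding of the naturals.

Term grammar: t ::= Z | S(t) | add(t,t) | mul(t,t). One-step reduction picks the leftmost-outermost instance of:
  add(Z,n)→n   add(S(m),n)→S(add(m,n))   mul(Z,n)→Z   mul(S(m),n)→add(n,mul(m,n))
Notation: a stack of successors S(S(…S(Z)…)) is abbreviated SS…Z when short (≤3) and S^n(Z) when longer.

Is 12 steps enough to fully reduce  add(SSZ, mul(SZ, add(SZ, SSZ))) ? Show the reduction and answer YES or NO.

Answer: YES — reaches normal form S^5(Z) in 11 ≤ 12 steps

Derivation:
  start: add(SSZ, mul(SZ, add(SZ, SSZ)))
  [1] S(add(SZ, mul(SZ, add(SZ, SSZ))))
  [2] S(S(add(Z, mul(SZ, add(SZ, SSZ)))))
  [3] S(S(mul(SZ, add(SZ, SSZ))))
  [4] S(S(add(add(SZ, SSZ), mul(Z, add(SZ, SSZ)))))
  [5] S(S(add(S(add(Z, SSZ)), mul(Z, add(SZ, SSZ)))))
  [6] S(S(S(add(add(Z, SSZ), mul(Z, add(SZ, SSZ))))))
  [7] S(S(S(add(SSZ, mul(Z, add(SZ, SSZ))))))
  [8] S(S(S(S(add(SZ, mul(Z, add(SZ, SSZ)))))))
  [9] S(S(S(S(S(add(Z, mul(Z, add(SZ, SSZ))))))))
  [10] S(S(S(S(S(mul(Z, add(SZ, SSZ)))))))
  [11] S^5(Z)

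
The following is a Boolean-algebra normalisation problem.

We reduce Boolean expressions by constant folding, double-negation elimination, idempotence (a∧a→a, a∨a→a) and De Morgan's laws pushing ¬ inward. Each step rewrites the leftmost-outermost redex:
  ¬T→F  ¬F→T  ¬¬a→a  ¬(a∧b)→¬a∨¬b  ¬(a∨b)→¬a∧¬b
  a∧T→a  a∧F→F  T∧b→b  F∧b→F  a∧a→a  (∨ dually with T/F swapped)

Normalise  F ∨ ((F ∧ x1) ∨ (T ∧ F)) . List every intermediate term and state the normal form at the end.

  start: F ∨ ((F ∧ x1) ∨ (T ∧ F))
  [1] (F ∧ x1) ∨ (T ∧ F)
  [2] F ∨ (T ∧ F)
  [3] T ∧ F
  [4] F

Answer: normal form = F  (in 4 steps)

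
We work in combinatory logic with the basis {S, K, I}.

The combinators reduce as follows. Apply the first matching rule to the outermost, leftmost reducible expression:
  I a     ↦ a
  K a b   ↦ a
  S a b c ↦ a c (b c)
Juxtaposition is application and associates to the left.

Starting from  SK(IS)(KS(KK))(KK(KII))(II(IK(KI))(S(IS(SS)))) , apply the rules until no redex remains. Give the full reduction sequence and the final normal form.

Answer: normal form = SK(KI)  (in 8 steps)

Working:
  start: SK(IS)(KS(KK))(KK(KII))(II(IK(KI))(S(IS(SS))))
  step 1: K(KS(KK))(IS(KS(KK)))(KK(KII))(II(IK(KI))(S(IS(SS))))
  step 2: KS(KK)(KK(KII))(II(IK(KI))(S(IS(SS))))
  step 3: S(KK(KII))(II(IK(KI))(S(IS(SS))))
  step 4: SK(II(IK(KI))(S(IS(SS))))
  step 5: SK(I(IK(KI))(S(IS(SS))))
  step 6: SK(IK(KI)(S(IS(SS))))
  step 7: SK(K(KI)(S(IS(SS))))
  step 8: SK(KI)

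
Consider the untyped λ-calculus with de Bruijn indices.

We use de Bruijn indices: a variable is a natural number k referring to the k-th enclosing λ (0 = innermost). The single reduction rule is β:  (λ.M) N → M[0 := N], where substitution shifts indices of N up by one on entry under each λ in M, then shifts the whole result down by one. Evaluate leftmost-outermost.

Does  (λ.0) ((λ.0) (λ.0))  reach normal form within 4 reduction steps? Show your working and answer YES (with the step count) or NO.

Answer: YES — reaches normal form λ.0 in 2 ≤ 4 steps

Derivation:
  start: (λ.0) ((λ.0) (λ.0))
  →1  (λ.0) (λ.0)
  →2  λ.0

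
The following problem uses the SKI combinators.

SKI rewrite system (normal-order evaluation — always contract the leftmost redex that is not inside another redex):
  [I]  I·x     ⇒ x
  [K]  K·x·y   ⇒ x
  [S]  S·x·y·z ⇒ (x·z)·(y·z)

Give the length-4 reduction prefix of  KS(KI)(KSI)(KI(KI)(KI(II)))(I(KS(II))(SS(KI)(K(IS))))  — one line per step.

Answer: after 4 steps: S(KS(II)(SS(KI)(K(IS))))(KI(KI)(KI(II))(I(KS(II))(SS(KI)(K(IS)))))

Derivation:
  start: KS(KI)(KSI)(KI(KI)(KI(II)))(I(KS(II))(SS(KI)(K(IS))))
  →1  S(KSI)(KI(KI)(KI(II)))(I(KS(II))(SS(KI)(K(IS))))
  →2  KSI(I(KS(II))(SS(KI)(K(IS))))(KI(KI)(KI(II))(I(KS(II))(SS(KI)(K(IS)))))
  →3  S(I(KS(II))(SS(KI)(K(IS))))(KI(KI)(KI(II))(I(KS(II))(SS(KI)(K(IS)))))
  →4  S(KS(II)(SS(KI)(K(IS))))(KI(KI)(KI(II))(I(KS(II))(SS(KI)(K(IS)))))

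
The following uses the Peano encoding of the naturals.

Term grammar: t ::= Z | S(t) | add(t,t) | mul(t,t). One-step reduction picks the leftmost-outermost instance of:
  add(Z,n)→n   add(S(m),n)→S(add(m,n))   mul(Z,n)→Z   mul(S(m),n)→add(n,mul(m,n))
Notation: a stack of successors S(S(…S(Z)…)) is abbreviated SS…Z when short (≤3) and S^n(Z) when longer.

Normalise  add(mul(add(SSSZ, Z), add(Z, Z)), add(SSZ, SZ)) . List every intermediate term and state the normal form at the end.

  start: add(mul(add(SSSZ, Z), add(Z, Z)), add(SSZ, SZ))
  step 1: add(mul(S(add(SSZ, Z)), add(Z, Z)), add(SSZ, SZ))
  step 2: add(add(add(Z, Z), mul(add(SSZ, Z), add(Z, Z))), add(SSZ, SZ))
  step 3: add(add(Z, mul(add(SSZ, Z), add(Z, Z))), add(SSZ, SZ))
  step 4: add(mul(add(SSZ, Z), add(Z, Z)), add(SSZ, SZ))
  step 5: add(mul(S(add(SZ, Z)), add(Z, Z)), add(SSZ, SZ))
  step 6: add(add(add(Z, Z), mul(add(SZ, Z), add(Z, Z))), add(SSZ, SZ))
  step 7: add(add(Z, mul(add(SZ, Z), add(Z, Z))), add(SSZ, SZ))
  step 8: add(mul(add(SZ, Z), add(Z, Z)), add(SSZ, SZ))
  step 9: add(mul(S(add(Z, Z)), add(Z, Z)), add(SSZ, SZ))
  step 10: add(add(add(Z, Z), mul(add(Z, Z), add(Z, Z))), add(SSZ, SZ))
  step 11: add(add(Z, mul(add(Z, Z), add(Z, Z))), add(SSZ, SZ))
  step 12: add(mul(add(Z, Z), add(Z, Z)), add(SSZ, SZ))
  step 13: add(mul(Z, add(Z, Z)), add(SSZ, SZ))
  step 14: add(Z, add(SSZ, SZ))
  step 15: add(SSZ, SZ)
  step 16: S(add(SZ, SZ))
  step 17: S(S(add(Z, SZ)))
  step 18: SSSZ

Answer: normal form = SSSZ  (in 18 steps)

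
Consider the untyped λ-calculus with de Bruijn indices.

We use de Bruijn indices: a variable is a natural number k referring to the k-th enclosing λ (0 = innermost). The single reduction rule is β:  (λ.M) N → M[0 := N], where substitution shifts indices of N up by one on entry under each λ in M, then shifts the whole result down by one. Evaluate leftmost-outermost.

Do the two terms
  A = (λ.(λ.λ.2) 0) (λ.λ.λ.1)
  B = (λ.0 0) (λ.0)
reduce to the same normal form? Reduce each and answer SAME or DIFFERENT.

Answer: DIFFERENT — A ⇓ λ.λ.λ.λ.1, B ⇓ λ.0

Derivation:
Term A:
  start: (λ.(λ.λ.2) 0) (λ.λ.λ.1)
  [1] (λ.λ.λ.λ.λ.1) (λ.λ.λ.1)
  [2] λ.λ.λ.λ.1

Term B:
  start: (λ.0 0) (λ.0)
  [1] (λ.0) (λ.0)
  [2] λ.0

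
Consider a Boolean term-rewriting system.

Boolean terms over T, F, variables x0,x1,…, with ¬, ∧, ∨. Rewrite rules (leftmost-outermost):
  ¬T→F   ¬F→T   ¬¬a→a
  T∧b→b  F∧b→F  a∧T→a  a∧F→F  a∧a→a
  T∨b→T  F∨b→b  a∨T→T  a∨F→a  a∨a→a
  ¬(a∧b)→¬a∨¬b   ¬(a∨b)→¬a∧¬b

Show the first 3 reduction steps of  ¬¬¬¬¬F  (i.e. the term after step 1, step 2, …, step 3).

Answer: after 3 steps: T

Reduction:
  start: ¬¬¬¬¬F
  step 1: ¬¬¬F
  step 2: ¬F
  step 3: T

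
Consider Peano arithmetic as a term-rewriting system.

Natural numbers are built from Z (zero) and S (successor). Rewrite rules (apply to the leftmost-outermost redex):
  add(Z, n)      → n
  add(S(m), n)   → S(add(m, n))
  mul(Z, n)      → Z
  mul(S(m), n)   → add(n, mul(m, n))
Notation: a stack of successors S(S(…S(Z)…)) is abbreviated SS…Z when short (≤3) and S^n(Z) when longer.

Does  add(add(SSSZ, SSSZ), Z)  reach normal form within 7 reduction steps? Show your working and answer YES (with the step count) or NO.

  start: add(add(SSSZ, SSSZ), Z)
  →1  add(S(add(SSZ, SSSZ)), Z)
  →2  S(add(add(SSZ, SSSZ), Z))
  →3  S(add(S(add(SZ, SSSZ)), Z))
  →4  S(S(add(add(SZ, SSSZ), Z)))
  →5  S(S(add(S(add(Z, SSSZ)), Z)))
  →6  S(S(S(add(add(Z, SSSZ), Z))))
  →7  S(S(S(add(SSSZ, Z))))

Answer: NO — after 7 steps the term is S(S(S(add(SSSZ, Z)))), not yet normal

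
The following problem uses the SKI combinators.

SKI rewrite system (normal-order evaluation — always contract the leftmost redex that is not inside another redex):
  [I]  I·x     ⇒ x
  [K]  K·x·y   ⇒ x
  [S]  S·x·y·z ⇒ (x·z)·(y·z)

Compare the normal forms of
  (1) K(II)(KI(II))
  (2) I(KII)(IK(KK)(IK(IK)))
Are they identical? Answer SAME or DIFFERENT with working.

Term A:
  start: K(II)(KI(II))
  →1  II
  →2  I

Term B:
  start: I(KII)(IK(KK)(IK(IK)))
  →1  KII(IK(KK)(IK(IK)))
  →2  I(IK(KK)(IK(IK)))
  →3  IK(KK)(IK(IK))
  →4  K(KK)(IK(IK))
  →5  KK

Answer: DIFFERENT — A ⇓ I, B ⇓ KK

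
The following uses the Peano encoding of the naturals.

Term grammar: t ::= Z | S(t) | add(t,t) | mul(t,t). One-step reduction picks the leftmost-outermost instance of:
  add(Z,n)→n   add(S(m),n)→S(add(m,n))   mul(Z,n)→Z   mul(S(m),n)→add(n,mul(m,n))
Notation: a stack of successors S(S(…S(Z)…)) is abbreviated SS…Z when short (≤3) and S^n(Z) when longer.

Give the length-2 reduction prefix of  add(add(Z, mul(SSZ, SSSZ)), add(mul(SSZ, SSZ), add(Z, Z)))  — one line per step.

Answer: after 2 steps: add(add(SSSZ, mul(SZ, SSSZ)), add(mul(SSZ, SSZ), add(Z, Z)))

Derivation:
  start: add(add(Z, mul(SSZ, SSSZ)), add(mul(SSZ, SSZ), add(Z, Z)))
  →1  add(mul(SSZ, SSSZ), add(mul(SSZ, SSZ), add(Z, Z)))
  →2  add(add(SSSZ, mul(SZ, SSSZ)), add(mul(SSZ, SSZ), add(Z, Z)))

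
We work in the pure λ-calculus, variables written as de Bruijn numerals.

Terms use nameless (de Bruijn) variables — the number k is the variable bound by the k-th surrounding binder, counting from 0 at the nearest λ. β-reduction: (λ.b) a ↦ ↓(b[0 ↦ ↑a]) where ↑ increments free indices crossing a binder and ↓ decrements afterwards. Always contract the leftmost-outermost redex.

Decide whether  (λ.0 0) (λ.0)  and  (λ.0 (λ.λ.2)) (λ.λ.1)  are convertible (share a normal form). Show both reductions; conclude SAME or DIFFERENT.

Answer: DIFFERENT — A ⇓ λ.0, B ⇓ λ.λ.λ.λ.λ.1

Working:
Term A:
  start: (λ.0 0) (λ.0)
  [1] (λ.0) (λ.0)
  [2] λ.0

Term B:
  start: (λ.0 (λ.λ.2)) (λ.λ.1)
  [1] (λ.λ.1) (λ.λ.λ.λ.1)
  [2] λ.λ.λ.λ.λ.1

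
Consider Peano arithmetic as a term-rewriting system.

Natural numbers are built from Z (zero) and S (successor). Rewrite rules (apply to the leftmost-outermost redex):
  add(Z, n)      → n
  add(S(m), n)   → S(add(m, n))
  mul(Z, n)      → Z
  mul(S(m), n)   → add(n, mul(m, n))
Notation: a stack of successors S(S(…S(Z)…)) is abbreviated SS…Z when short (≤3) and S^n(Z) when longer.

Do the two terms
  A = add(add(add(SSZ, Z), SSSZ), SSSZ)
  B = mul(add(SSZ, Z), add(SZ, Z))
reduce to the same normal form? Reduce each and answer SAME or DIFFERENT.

Answer: DIFFERENT — A ⇓ S^8(Z), B ⇓ SSZ

Reduction:
Term A:
  start: add(add(add(SSZ, Z), SSSZ), SSSZ)
  [1] add(add(S(add(SZ, Z)), SSSZ), SSSZ)
  [2] add(S(add(add(SZ, Z), SSSZ)), SSSZ)
  [3] S(add(add(add(SZ, Z), SSSZ), SSSZ))
  [4] S(add(add(S(add(Z, Z)), SSSZ), SSSZ))
  [5] S(add(S(add(add(Z, Z), SSSZ)), SSSZ))
  [6] S(S(add(add(add(Z, Z), SSSZ), SSSZ)))
  [7] S(S(add(add(Z, SSSZ), SSSZ)))
  [8] S(S(add(SSSZ, SSSZ)))
  [9] S(S(S(add(SSZ, SSSZ))))
  [10] S(S(S(S(add(SZ, SSSZ)))))
  [11] S(S(S(S(S(add(Z, SSSZ))))))
  [12] S^8(Z)

Term B:
  start: mul(add(SSZ, Z), add(SZ, Z))
  [1] mul(S(add(SZ, Z)), add(SZ, Z))
  [2] add(add(SZ, Z), mul(add(SZ, Z), add(SZ, Z)))
  [3] add(S(add(Z, Z)), mul(add(SZ, Z), add(SZ, Z)))
  [4] S(add(add(Z, Z), mul(add(SZ, Z), add(SZ, Z))))
  [5] S(add(Z, mul(add(SZ, Z), add(SZ, Z))))
  [6] S(mul(add(SZ, Z), add(SZ, Z)))
  [7] S(mul(S(add(Z, Z)), add(SZ, Z)))
  [8] S(add(add(SZ, Z), mul(add(Z, Z), add(SZ, Z))))
  [9] S(add(S(add(Z, Z)), mul(add(Z, Z), add(SZ, Z))))
  [10] S(S(add(add(Z, Z), mul(add(Z, Z), add(SZ, Z)))))
  [11] S(S(add(Z, mul(add(Z, Z), add(SZ, Z)))))
  [12] S(S(mul(add(Z, Z), add(SZ, Z))))
  [13] S(S(mul(Z, add(SZ, Z))))
  [14] SSZ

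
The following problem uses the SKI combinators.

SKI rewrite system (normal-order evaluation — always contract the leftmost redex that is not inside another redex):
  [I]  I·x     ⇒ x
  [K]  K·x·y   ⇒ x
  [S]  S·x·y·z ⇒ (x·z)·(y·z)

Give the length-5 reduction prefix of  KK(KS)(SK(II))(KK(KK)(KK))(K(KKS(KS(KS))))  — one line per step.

  start: KK(KS)(SK(II))(KK(KK)(KK))(K(KKS(KS(KS))))
  →1  K(SK(II))(KK(KK)(KK))(K(KKS(KS(KS))))
  →2  SK(II)(K(KKS(KS(KS))))
  →3  K(K(KKS(KS(KS))))(II(K(KKS(KS(KS)))))
  →4  K(KKS(KS(KS)))
  →5  K(K(KS(KS)))

Answer: after 5 steps: K(K(KS(KS)))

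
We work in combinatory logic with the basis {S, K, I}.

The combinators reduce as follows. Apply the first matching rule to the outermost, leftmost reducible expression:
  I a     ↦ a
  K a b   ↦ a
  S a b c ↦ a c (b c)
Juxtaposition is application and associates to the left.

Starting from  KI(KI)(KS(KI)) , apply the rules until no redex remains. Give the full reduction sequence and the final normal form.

  start: KI(KI)(KS(KI))
  →1  I(KS(KI))
  →2  KS(KI)
  →3  S

Answer: normal form = S  (in 3 steps)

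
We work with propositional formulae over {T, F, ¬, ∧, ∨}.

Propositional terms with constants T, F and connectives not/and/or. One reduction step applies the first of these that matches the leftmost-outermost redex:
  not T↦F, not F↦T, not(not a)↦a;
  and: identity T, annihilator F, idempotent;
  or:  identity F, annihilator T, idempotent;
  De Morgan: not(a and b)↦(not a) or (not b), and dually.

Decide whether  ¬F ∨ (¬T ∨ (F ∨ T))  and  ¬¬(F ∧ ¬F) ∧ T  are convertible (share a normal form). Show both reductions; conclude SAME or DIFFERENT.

Term A:
  start: ¬F ∨ (¬T ∨ (F ∨ T))
  →1  T ∨ (¬T ∨ (F ∨ T))
  →2  T

Term B:
  start: ¬¬(F ∧ ¬F) ∧ T
  →1  ¬¬(F ∧ ¬F)
  →2  F ∧ ¬F
  →3  F

Answer: DIFFERENT — A ⇓ T, B ⇓ F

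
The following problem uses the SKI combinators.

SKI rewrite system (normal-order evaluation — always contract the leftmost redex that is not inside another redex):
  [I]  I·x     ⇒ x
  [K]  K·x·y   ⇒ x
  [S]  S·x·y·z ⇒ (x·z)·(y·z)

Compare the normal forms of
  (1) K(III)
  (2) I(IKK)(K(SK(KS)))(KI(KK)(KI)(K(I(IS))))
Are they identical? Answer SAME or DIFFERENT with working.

Answer: SAME — A ⇓ KI, B ⇓ KI

Derivation:
Term A:
  start: K(III)
  step 1: K(II)
  step 2: KI

Term B:
  start: I(IKK)(K(SK(KS)))(KI(KK)(KI)(K(I(IS))))
  step 1: IKK(K(SK(KS)))(KI(KK)(KI)(K(I(IS))))
  step 2: KK(K(SK(KS)))(KI(KK)(KI)(K(I(IS))))
  step 3: K(KI(KK)(KI)(K(I(IS))))
  step 4: K(I(KI)(K(I(IS))))
  step 5: K(KI(K(I(IS))))
  step 6: KI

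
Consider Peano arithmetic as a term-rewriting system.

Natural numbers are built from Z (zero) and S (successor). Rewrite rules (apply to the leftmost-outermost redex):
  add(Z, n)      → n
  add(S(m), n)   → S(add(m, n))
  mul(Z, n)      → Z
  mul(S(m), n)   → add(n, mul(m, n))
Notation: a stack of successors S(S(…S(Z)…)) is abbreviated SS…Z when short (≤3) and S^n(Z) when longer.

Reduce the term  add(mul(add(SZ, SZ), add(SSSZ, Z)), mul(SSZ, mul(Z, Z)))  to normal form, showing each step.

  start: add(mul(add(SZ, SZ), add(SSSZ, Z)), mul(SSZ, mul(Z, Z)))
  →1  add(mul(S(add(Z, SZ)), add(SSSZ, Z)), mul(SSZ, mul(Z, Z)))
  →2  add(add(add(SSSZ, Z), mul(add(Z, SZ), add(SSSZ, Z))), mul(SSZ, mul(Z, Z)))
  →3  add(add(S(add(SSZ, Z)), mul(add(Z, SZ), add(SSSZ, Z))), mul(SSZ, mul(Z, Z)))
  →4  add(S(add(add(SSZ, Z), mul(add(Z, SZ), add(SSSZ, Z)))), mul(SSZ, mul(Z, Z)))
  →5  S(add(add(add(SSZ, Z), mul(add(Z, SZ), add(SSSZ, Z))), mul(SSZ, mul(Z, Z))))
  →6  S(add(add(S(add(SZ, Z)), mul(add(Z, SZ), add(SSSZ, Z))), mul(SSZ, mul(Z, Z))))
  →7  S(add(S(add(add(SZ, Z), mul(add(Z, SZ), add(SSSZ, Z)))), mul(SSZ, mul(Z, Z))))
  →8  S(S(add(add(add(SZ, Z), mul(add(Z, SZ), add(SSSZ, Z))), mul(SSZ, mul(Z, Z)))))
  →9  S(S(add(add(S(add(Z, Z)), mul(add(Z, SZ), add(SSSZ, Z))), mul(SSZ, mul(Z, Z)))))
  →10  S(S(add(S(add(add(Z, Z), mul(add(Z, SZ), add(SSSZ, Z)))), mul(SSZ, mul(Z, Z)))))
  →11  S(S(S(add(add(add(Z, Z), mul(add(Z, SZ), add(SSSZ, Z))), mul(SSZ, mul(Z, Z))))))
  →12  S(S(S(add(add(Z, mul(add(Z, SZ), add(SSSZ, Z))), mul(SSZ, mul(Z, Z))))))
  →13  S(S(S(add(mul(add(Z, SZ), add(SSSZ, Z)), mul(SSZ, mul(Z, Z))))))
  →14  S(S(S(add(mul(SZ, add(SSSZ, Z)), mul(SSZ, mul(Z, Z))))))
  →15  S(S(S(add(add(add(SSSZ, Z), mul(Z, add(SSSZ, Z))), mul(SSZ, mul(Z, Z))))))
  →16  S(S(S(add(add(S(add(SSZ, Z)), mul(Z, add(SSSZ, Z))), mul(SSZ, mul(Z, Z))))))
  →17  S(S(S(add(S(add(add(SSZ, Z), mul(Z, add(SSSZ, Z)))), mul(SSZ, mul(Z, Z))))))
  →18  S(S(S(S(add(add(add(SSZ, Z), mul(Z, add(SSSZ, Z))), mul(SSZ, mul(Z, Z)))))))
  →19  S(S(S(S(add(add(S(add(SZ, Z)), mul(Z, add(SSSZ, Z))), mul(SSZ, mul(Z, Z)))))))
  →20  S(S(S(S(add(S(add(add(SZ, Z), mul(Z, add(SSSZ, Z)))), mul(SSZ, mul(Z, Z)))))))
  →21  S(S(S(S(S(add(add(add(SZ, Z), mul(Z, add(SSSZ, Z))), mul(SSZ, mul(Z, Z))))))))
  →22  S(S(S(S(S(add(add(S(add(Z, Z)), mul(Z, add(SSSZ, Z))), mul(SSZ, mul(Z, Z))))))))
  →23  S(S(S(S(S(add(S(add(add(Z, Z), mul(Z, add(SSSZ, Z)))), mul(SSZ, mul(Z, Z))))))))
  →24  S(S(S(S(S(S(add(add(add(Z, Z), mul(Z, add(SSSZ, Z))), mul(SSZ, mul(Z, Z)))))))))
  →25  S(S(S(S(S(S(add(add(Z, mul(Z, add(SSSZ, Z))), mul(SSZ, mul(Z, Z)))))))))
  →26  S(S(S(S(S(S(add(mul(Z, add(SSSZ, Z)), mul(SSZ, mul(Z, Z)))))))))
  →27  S(S(S(S(S(S(add(Z, mul(SSZ, mul(Z, Z)))))))))
  →28  S(S(S(S(S(S(mul(SSZ, mul(Z, Z))))))))
  →29  S(S(S(S(S(S(add(mul(Z, Z), mul(SZ, mul(Z, Z)))))))))
  →30  S(S(S(S(S(S(add(Z, mul(SZ, mul(Z, Z)))))))))
  →31  S(S(S(S(S(S(mul(SZ, mul(Z, Z))))))))
  →32  S(S(S(S(S(S(add(mul(Z, Z), mul(Z, mul(Z, Z)))))))))
  →33  S(S(S(S(S(S(add(Z, mul(Z, mul(Z, Z)))))))))
  →34  S(S(S(S(S(S(mul(Z, mul(Z, Z))))))))
  →35  S^6(Z)

Answer: normal form = S^6(Z)  (in 35 steps)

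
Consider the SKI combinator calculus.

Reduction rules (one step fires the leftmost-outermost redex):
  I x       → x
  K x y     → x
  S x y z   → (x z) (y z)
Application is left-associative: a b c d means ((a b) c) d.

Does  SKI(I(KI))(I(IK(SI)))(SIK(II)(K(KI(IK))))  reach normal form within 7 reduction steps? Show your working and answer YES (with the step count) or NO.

  start: SKI(I(KI))(I(IK(SI)))(SIK(II)(K(KI(IK))))
  [1] K(I(KI))(I(I(KI)))(I(IK(SI)))(SIK(II)(K(KI(IK))))
  [2] I(KI)(I(IK(SI)))(SIK(II)(K(KI(IK))))
  [3] KI(I(IK(SI)))(SIK(II)(K(KI(IK))))
  [4] I(SIK(II)(K(KI(IK))))
  [5] SIK(II)(K(KI(IK)))
  [6] I(II)(K(II))(K(KI(IK)))
  [7] II(K(II))(K(KI(IK)))

Answer: NO — after 7 steps the term is II(K(II))(K(KI(IK))), not yet normal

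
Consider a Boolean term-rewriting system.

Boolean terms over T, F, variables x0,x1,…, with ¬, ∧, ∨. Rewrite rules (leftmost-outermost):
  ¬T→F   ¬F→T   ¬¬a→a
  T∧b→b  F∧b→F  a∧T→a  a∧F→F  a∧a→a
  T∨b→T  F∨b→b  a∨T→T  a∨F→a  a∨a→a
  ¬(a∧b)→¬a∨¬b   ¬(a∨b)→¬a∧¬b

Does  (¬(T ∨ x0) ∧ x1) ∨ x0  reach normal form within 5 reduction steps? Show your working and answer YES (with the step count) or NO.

Answer: YES — reaches normal form x0 in 5 ≤ 5 steps

Working:
  start: (¬(T ∨ x0) ∧ x1) ∨ x0
  step 1: ((¬T ∧ ¬x0) ∧ x1) ∨ x0
  step 2: ((F ∧ ¬x0) ∧ x1) ∨ x0
  step 3: (F ∧ x1) ∨ x0
  step 4: F ∨ x0
  step 5: x0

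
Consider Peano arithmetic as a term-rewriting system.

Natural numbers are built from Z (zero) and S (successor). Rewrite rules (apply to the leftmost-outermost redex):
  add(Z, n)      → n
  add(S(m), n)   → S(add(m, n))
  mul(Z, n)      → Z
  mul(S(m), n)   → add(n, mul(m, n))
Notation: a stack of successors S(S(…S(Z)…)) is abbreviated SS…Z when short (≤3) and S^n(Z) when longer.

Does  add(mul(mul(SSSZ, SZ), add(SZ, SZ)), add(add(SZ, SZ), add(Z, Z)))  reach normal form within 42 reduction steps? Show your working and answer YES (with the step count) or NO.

Answer: YES — reaches normal form S^8(Z) in 42 ≤ 42 steps

Working:
  start: add(mul(mul(SSSZ, SZ), add(SZ, SZ)), add(add(SZ, SZ), add(Z, Z)))
  step 1: add(mul(add(SZ, mul(SSZ, SZ)), add(SZ, SZ)), add(add(SZ, SZ), add(Z, Z)))
  step 2: add(mul(S(add(Z, mul(SSZ, SZ))), add(SZ, SZ)), add(add(SZ, SZ), add(Z, Z)))
  step 3: add(add(add(SZ, SZ), mul(add(Z, mul(SSZ, SZ)), add(SZ, SZ))), add(add(SZ, SZ), add(Z, Z)))
  step 4: add(add(S(add(Z, SZ)), mul(add(Z, mul(SSZ, SZ)), add(SZ, SZ))), add(add(SZ, SZ), add(Z, Z)))
  step 5: add(S(add(add(Z, SZ), mul(add(Z, mul(SSZ, SZ)), add(SZ, SZ)))), add(add(SZ, SZ), add(Z, Z)))
  step 6: S(add(add(add(Z, SZ), mul(add(Z, mul(SSZ, SZ)), add(SZ, SZ))), add(add(SZ, SZ), add(Z, Z))))
  step 7: S(add(add(SZ, mul(add(Z, mul(SSZ, SZ)), add(SZ, SZ))), add(add(SZ, SZ), add(Z, Z))))
  step 8: S(add(S(add(Z, mul(add(Z, mul(SSZ, SZ)), add(SZ, SZ)))), add(add(SZ, SZ), add(Z, Z))))
  step 9: S(S(add(add(Z, mul(add(Z, mul(SSZ, SZ)), add(SZ, SZ))), add(add(SZ, SZ), add(Z, Z)))))
  step 10: S(S(add(mul(add(Z, mul(SSZ, SZ)), add(SZ, SZ)), add(add(SZ, SZ), add(Z, Z)))))
  step 11: S(S(add(mul(mul(SSZ, SZ), add(SZ, SZ)), add(add(SZ, SZ), add(Z, Z)))))
  step 12: S(S(add(mul(add(SZ, mul(SZ, SZ)), add(SZ, SZ)), add(add(SZ, SZ), add(Z, Z)))))
  step 13: S(S(add(mul(S(add(Z, mul(SZ, SZ))), add(SZ, SZ)), add(add(SZ, SZ), add(Z, Z)))))
  step 14: S(S(add(add(add(SZ, SZ), mul(add(Z, mul(SZ, SZ)), add(SZ, SZ))), add(add(SZ, SZ), add(Z, Z)))))
  step 15: S(S(add(add(S(add(Z, SZ)), mul(add(Z, mul(SZ, SZ)), add(SZ, SZ))), add(add(SZ, SZ), add(Z, Z)))))
  step 16: S(S(add(S(add(add(Z, SZ), mul(add(Z, mul(SZ, SZ)), add(SZ, SZ)))), add(add(SZ, SZ), add(Z, Z)))))
  step 17: S(S(S(add(add(add(Z, SZ), mul(add(Z, mul(SZ, SZ)), add(SZ, SZ))), add(add(SZ, SZ), add(Z, Z))))))
  step 18: S(S(S(add(add(SZ, mul(add(Z, mul(SZ, SZ)), add(SZ, SZ))), add(add(SZ, SZ), add(Z, Z))))))
  step 19: S(S(S(add(S(add(Z, mul(add(Z, mul(SZ, SZ)), add(SZ, SZ)))), add(add(SZ, SZ), add(Z, Z))))))
  step 20: S(S(S(S(add(add(Z, mul(add(Z, mul(SZ, SZ)), add(SZ, SZ))), add(add(SZ, SZ), add(Z, Z)))))))
  step 21: S(S(S(S(add(mul(add(Z, mul(SZ, SZ)), add(SZ, SZ)), add(add(SZ, SZ), add(Z, Z)))))))
  step 22: S(S(S(S(add(mul(mul(SZ, SZ), add(SZ, SZ)), add(add(SZ, SZ), add(Z, Z)))))))
  step 23: S(S(S(S(add(mul(add(SZ, mul(Z, SZ)), add(SZ, SZ)), add(add(SZ, SZ), add(Z, Z)))))))
  step 24: S(S(S(S(add(mul(S(add(Z, mul(Z, SZ))), add(SZ, SZ)), add(add(SZ, SZ), add(Z, Z)))))))
  step 25: S(S(S(S(add(add(add(SZ, SZ), mul(add(Z, mul(Z, SZ)), add(SZ, SZ))), add(add(SZ, SZ), add(Z, Z)))))))
  step 26: S(S(S(S(add(add(S(add(Z, SZ)), mul(add(Z, mul(Z, SZ)), add(SZ, SZ))), add(add(SZ, SZ), add(Z, Z)))))))
  step 27: S(S(S(S(add(S(add(add(Z, SZ), mul(add(Z, mul(Z, SZ)), add(SZ, SZ)))), add(add(SZ, SZ), add(Z, Z)))))))
  step 28: S(S(S(S(S(add(add(add(Z, SZ), mul(add(Z, mul(Z, SZ)), add(SZ, SZ))), add(add(SZ, SZ), add(Z, Z))))))))
  step 29: S(S(S(S(S(add(add(SZ, mul(add(Z, mul(Z, SZ)), add(SZ, SZ))), add(add(SZ, SZ), add(Z, Z))))))))
  step 30: S(S(S(S(S(add(S(add(Z, mul(add(Z, mul(Z, SZ)), add(SZ, SZ)))), add(add(SZ, SZ), add(Z, Z))))))))
  step 31: S(S(S(S(S(S(add(add(Z, mul(add(Z, mul(Z, SZ)), add(SZ, SZ))), add(add(SZ, SZ), add(Z, Z)))))))))
  step 32: S(S(S(S(S(S(add(mul(add(Z, mul(Z, SZ)), add(SZ, SZ)), add(add(SZ, SZ), add(Z, Z)))))))))
  step 33: S(S(S(S(S(S(add(mul(mul(Z, SZ), add(SZ, SZ)), add(add(SZ, SZ), add(Z, Z)))))))))
  step 34: S(S(S(S(S(S(add(mul(Z, add(SZ, SZ)), add(add(SZ, SZ), add(Z, Z)))))))))
  step 35: S(S(S(S(S(S(add(Z, add(add(SZ, SZ), add(Z, Z)))))))))
  step 36: S(S(S(S(S(S(add(add(SZ, SZ), add(Z, Z))))))))
  step 37: S(S(S(S(S(S(add(S(add(Z, SZ)), add(Z, Z))))))))
  step 38: S(S(S(S(S(S(S(add(add(Z, SZ), add(Z, Z)))))))))
  step 39: S(S(S(S(S(S(S(add(SZ, add(Z, Z)))))))))
  step 40: S(S(S(S(S(S(S(S(add(Z, add(Z, Z))))))))))
  step 41: S(S(S(S(S(S(S(S(add(Z, Z)))))))))
  step 42: S^8(Z)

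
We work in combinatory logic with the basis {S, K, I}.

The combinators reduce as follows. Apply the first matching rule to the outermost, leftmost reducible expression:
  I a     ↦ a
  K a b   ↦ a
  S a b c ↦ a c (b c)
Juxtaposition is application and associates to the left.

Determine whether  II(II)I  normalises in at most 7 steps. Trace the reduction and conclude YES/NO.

  start: II(II)I
  step 1: I(II)I
  step 2: III
  step 3: II
  step 4: I

Answer: YES — reaches normal form I in 4 ≤ 7 steps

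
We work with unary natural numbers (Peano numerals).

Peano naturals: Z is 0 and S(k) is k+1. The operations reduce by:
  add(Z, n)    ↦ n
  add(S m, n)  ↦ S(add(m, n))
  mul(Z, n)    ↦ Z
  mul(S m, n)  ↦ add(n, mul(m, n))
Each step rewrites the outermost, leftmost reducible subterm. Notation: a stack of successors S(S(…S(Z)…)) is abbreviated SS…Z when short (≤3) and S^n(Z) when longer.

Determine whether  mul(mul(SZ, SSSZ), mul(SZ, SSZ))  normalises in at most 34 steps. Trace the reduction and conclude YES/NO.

Answer: YES — reaches normal form S^6(Z) in 34 ≤ 34 steps

Working:
  start: mul(mul(SZ, SSSZ), mul(SZ, SSZ))
  [1] mul(add(SSSZ, mul(Z, SSSZ)), mul(SZ, SSZ))
  [2] mul(S(add(SSZ, mul(Z, SSSZ))), mul(SZ, SSZ))
  [3] add(mul(SZ, SSZ), mul(add(SSZ, mul(Z, SSSZ)), mul(SZ, SSZ)))
  [4] add(add(SSZ, mul(Z, SSZ)), mul(add(SSZ, mul(Z, SSSZ)), mul(SZ, SSZ)))
  [5] add(S(add(SZ, mul(Z, SSZ))), mul(add(SSZ, mul(Z, SSSZ)), mul(SZ, SSZ)))
  [6] S(add(add(SZ, mul(Z, SSZ)), mul(add(SSZ, mul(Z, SSSZ)), mul(SZ, SSZ))))
  [7] S(add(S(add(Z, mul(Z, SSZ))), mul(add(SSZ, mul(Z, SSSZ)), mul(SZ, SSZ))))
  [8] S(S(add(add(Z, mul(Z, SSZ)), mul(add(SSZ, mul(Z, SSSZ)), mul(SZ, SSZ)))))
  [9] S(S(add(mul(Z, SSZ), mul(add(SSZ, mul(Z, SSSZ)), mul(SZ, SSZ)))))
  [10] S(S(add(Z, mul(add(SSZ, mul(Z, SSSZ)), mul(SZ, SSZ)))))
  [11] S(S(mul(add(SSZ, mul(Z, SSSZ)), mul(SZ, SSZ))))
  [12] S(S(mul(S(add(SZ, mul(Z, SSSZ))), mul(SZ, SSZ))))
  [13] S(S(add(mul(SZ, SSZ), mul(add(SZ, mul(Z, SSSZ)), mul(SZ, SSZ)))))
  [14] S(S(add(add(SSZ, mul(Z, SSZ)), mul(add(SZ, mul(Z, SSSZ)), mul(SZ, SSZ)))))
  [15] S(S(add(S(add(SZ, mul(Z, SSZ))), mul(add(SZ, mul(Z, SSSZ)), mul(SZ, SSZ)))))
  [16] S(S(S(add(add(SZ, mul(Z, SSZ)), mul(add(SZ, mul(Z, SSSZ)), mul(SZ, SSZ))))))
  [17] S(S(S(add(S(add(Z, mul(Z, SSZ))), mul(add(SZ, mul(Z, SSSZ)), mul(SZ, SSZ))))))
  [18] S(S(S(S(add(add(Z, mul(Z, SSZ)), mul(add(SZ, mul(Z, SSSZ)), mul(SZ, SSZ)))))))
  [19] S(S(S(S(add(mul(Z, SSZ), mul(add(SZ, mul(Z, SSSZ)), mul(SZ, SSZ)))))))
  [20] S(S(S(S(add(Z, mul(add(SZ, mul(Z, SSSZ)), mul(SZ, SSZ)))))))
  [21] S(S(S(S(mul(add(SZ, mul(Z, SSSZ)), mul(SZ, SSZ))))))
  [22] S(S(S(S(mul(S(add(Z, mul(Z, SSSZ))), mul(SZ, SSZ))))))
  [23] S(S(S(S(add(mul(SZ, SSZ), mul(add(Z, mul(Z, SSSZ)), mul(SZ, SSZ)))))))
  [24] S(S(S(S(add(add(SSZ, mul(Z, SSZ)), mul(add(Z, mul(Z, SSSZ)), mul(SZ, SSZ)))))))
  [25] S(S(S(S(add(S(add(SZ, mul(Z, SSZ))), mul(add(Z, mul(Z, SSSZ)), mul(SZ, SSZ)))))))
  [26] S(S(S(S(S(add(add(SZ, mul(Z, SSZ)), mul(add(Z, mul(Z, SSSZ)), mul(SZ, SSZ))))))))
  [27] S(S(S(S(S(add(S(add(Z, mul(Z, SSZ))), mul(add(Z, mul(Z, SSSZ)), mul(SZ, SSZ))))))))
  [28] S(S(S(S(S(S(add(add(Z, mul(Z, SSZ)), mul(add(Z, mul(Z, SSSZ)), mul(SZ, SSZ)))))))))
  [29] S(S(S(S(S(S(add(mul(Z, SSZ), mul(add(Z, mul(Z, SSSZ)), mul(SZ, SSZ)))))))))
  [30] S(S(S(S(S(S(add(Z, mul(add(Z, mul(Z, SSSZ)), mul(SZ, SSZ)))))))))
  [31] S(S(S(S(S(S(mul(add(Z, mul(Z, SSSZ)), mul(SZ, SSZ))))))))
  [32] S(S(S(S(S(S(mul(mul(Z, SSSZ), mul(SZ, SSZ))))))))
  [33] S(S(S(S(S(S(mul(Z, mul(SZ, SSZ))))))))
  [34] S^6(Z)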